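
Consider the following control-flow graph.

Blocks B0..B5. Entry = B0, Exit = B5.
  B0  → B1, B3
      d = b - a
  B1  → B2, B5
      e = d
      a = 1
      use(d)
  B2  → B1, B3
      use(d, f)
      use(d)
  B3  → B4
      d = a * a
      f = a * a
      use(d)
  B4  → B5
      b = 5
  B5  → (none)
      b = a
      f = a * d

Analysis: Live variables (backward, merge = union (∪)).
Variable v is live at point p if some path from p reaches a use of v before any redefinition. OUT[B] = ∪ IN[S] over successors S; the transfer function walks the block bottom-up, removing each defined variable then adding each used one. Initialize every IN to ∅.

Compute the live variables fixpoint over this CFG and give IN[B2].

Fixpoint table:
  B0:   IN={a, b, f}   OUT={a, d, f}
  B1:   IN={d, f}   OUT={a, d, f}
  B2:   IN={a, d, f}   OUT={a, d, f}
  B3:   IN={a}   OUT={a, d}
  B4:   IN={a, d}   OUT={a, d}
  B5:   IN={a, d}   OUT={}

Merge at B2: OUT[B2] = IN[B1] ⊔ IN[B3] = {a, d, f}
Applying B2's transfer function to that OUT value gives IN[B2] (row B2 above).

Answer: {a, d, f}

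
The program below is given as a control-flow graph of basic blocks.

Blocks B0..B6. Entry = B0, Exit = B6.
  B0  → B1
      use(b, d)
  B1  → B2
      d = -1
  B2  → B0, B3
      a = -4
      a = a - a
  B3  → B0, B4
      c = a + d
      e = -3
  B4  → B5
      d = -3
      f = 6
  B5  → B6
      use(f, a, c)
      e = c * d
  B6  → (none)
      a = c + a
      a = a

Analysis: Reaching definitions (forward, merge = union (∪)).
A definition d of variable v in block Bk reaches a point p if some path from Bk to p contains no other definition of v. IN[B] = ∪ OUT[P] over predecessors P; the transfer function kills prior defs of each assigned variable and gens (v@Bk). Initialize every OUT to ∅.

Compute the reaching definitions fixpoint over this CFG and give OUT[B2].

Answer: {a@B2, c@B3, d@B1, e@B3}

Derivation:
Per-block solution:
  B0:  IN={a@B2, c@B3, d@B1, e@B3}  OUT={a@B2, c@B3, d@B1, e@B3}
  B1:  IN={a@B2, c@B3, d@B1, e@B3}  OUT={a@B2, c@B3, d@B1, e@B3}
  B2:  IN={a@B2, c@B3, d@B1, e@B3}  OUT={a@B2, c@B3, d@B1, e@B3}
  B3:  IN={a@B2, c@B3, d@B1, e@B3}  OUT={a@B2, c@B3, d@B1, e@B3}
  B4:  IN={a@B2, c@B3, d@B1, e@B3}  OUT={a@B2, c@B3, d@B4, e@B3, f@B4}
  B5:  IN={a@B2, c@B3, d@B4, e@B3, f@B4}  OUT={a@B2, c@B3, d@B4, e@B5, f@B4}
  B6:  IN={a@B2, c@B3, d@B4, e@B5, f@B4}  OUT={a@B6, c@B3, d@B4, e@B5, f@B4}

Merge at B2: IN[B2] = OUT[B1] = {a@B2, c@B3, d@B1, e@B3}
Applying B2's transfer function to that IN value gives OUT[B2] (row B2 above).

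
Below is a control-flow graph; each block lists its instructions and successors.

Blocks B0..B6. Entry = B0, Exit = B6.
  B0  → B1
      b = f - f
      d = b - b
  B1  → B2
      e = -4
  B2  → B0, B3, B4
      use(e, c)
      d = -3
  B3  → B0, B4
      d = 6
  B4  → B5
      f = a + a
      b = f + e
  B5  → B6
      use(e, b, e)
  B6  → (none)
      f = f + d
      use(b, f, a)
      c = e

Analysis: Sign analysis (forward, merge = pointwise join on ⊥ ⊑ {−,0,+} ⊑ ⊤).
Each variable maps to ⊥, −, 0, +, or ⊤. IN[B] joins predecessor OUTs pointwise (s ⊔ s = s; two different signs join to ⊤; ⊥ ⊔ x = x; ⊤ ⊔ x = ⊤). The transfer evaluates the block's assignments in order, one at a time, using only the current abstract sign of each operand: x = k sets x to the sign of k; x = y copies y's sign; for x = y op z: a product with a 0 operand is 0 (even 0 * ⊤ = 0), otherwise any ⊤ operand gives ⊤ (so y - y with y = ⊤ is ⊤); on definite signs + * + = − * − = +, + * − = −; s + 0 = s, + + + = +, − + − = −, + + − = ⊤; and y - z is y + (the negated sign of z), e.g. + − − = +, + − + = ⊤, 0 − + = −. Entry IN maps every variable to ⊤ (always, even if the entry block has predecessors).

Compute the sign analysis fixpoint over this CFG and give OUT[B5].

Answer: {a: ⊤, b: ⊤, c: ⊤, d: ⊤, e: -, f: ⊤}

Working:
Converged values:
  B0:  IN=(all ⊤)  OUT=(all ⊤)
  B1:  IN=(all ⊤)  OUT={e:-; rest ⊤}
  B2:  IN={e:-; rest ⊤}  OUT={d:-, e:-; rest ⊤}
  B3:  IN={d:-, e:-; rest ⊤}  OUT={d:+, e:-; rest ⊤}
  B4:  IN={e:-; rest ⊤}  OUT={e:-; rest ⊤}
  B5:  IN={e:-; rest ⊤}  OUT={e:-; rest ⊤}
  B6:  IN={e:-; rest ⊤}  OUT={c:-, e:-; rest ⊤}

Merge at B5: IN[B5] = OUT[B4] = {a: ⊤, b: ⊤, c: ⊤, d: ⊤, e: -, f: ⊤}
Applying B5's transfer function to that IN value gives OUT[B5] (row B5 above).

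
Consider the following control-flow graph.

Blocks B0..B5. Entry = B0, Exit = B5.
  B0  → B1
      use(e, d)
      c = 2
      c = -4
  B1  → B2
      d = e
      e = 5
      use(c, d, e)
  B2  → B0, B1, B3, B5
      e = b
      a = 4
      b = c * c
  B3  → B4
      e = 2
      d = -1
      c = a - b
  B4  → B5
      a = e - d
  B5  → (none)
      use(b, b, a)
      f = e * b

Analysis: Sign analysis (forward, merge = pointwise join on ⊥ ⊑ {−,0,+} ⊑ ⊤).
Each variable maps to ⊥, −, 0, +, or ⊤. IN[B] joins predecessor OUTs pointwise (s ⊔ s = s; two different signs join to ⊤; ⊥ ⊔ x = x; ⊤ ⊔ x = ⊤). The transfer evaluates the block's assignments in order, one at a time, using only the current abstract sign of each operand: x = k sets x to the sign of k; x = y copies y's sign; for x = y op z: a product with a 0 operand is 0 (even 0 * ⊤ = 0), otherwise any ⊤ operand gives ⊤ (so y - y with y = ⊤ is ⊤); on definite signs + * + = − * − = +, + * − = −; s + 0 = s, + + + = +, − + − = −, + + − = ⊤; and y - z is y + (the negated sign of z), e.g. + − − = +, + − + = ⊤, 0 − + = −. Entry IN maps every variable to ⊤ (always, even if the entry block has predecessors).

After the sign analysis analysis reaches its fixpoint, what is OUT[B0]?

Per-block solution:
  B0:  IN=(all ⊤)  OUT={c:-; rest ⊤}
  B1:  IN={c:-; rest ⊤}  OUT={c:-, e:+; rest ⊤}
  B2:  IN={c:-, e:+; rest ⊤}  OUT={a:+, b:+, c:-; rest ⊤}
  B3:  IN={a:+, b:+, c:-; rest ⊤}  OUT={a:+, b:+, d:-, e:+; rest ⊤}
  B4:  IN={a:+, b:+, d:-, e:+; rest ⊤}  OUT={a:+, b:+, d:-, e:+; rest ⊤}
  B5:  IN={a:+, b:+; rest ⊤}  OUT={a:+, b:+; rest ⊤}

Merge at B0 (entry node, so the boundary value (all ⊤) is joined with the incoming edge(s)): IN[B0] = (all ⊤) ⊔ OUT[B2] = {a: ⊤, b: ⊤, c: ⊤, d: ⊤, e: ⊤, f: ⊤}
Applying B0's transfer function to that IN value gives OUT[B0] (row B0 above).

Answer: {a: ⊤, b: ⊤, c: -, d: ⊤, e: ⊤, f: ⊤}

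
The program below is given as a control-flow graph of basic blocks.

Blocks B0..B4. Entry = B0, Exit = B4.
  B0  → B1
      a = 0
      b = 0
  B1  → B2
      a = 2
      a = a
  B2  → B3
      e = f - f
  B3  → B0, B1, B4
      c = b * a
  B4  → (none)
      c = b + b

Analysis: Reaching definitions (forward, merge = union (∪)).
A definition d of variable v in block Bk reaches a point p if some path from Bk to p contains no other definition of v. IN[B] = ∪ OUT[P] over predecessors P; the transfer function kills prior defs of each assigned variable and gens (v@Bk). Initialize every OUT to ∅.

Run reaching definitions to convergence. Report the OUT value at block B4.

Answer: {a@B1, b@B0, c@B4, e@B2}

Derivation:
Fixpoint table:
  B0:   IN={a@B1, b@B0, c@B3, e@B2}   OUT={a@B0, b@B0, c@B3, e@B2}
  B1:   IN={a@B0, a@B1, b@B0, c@B3, e@B2}   OUT={a@B1, b@B0, c@B3, e@B2}
  B2:   IN={a@B1, b@B0, c@B3, e@B2}   OUT={a@B1, b@B0, c@B3, e@B2}
  B3:   IN={a@B1, b@B0, c@B3, e@B2}   OUT={a@B1, b@B0, c@B3, e@B2}
  B4:   IN={a@B1, b@B0, c@B3, e@B2}   OUT={a@B1, b@B0, c@B4, e@B2}

Merge at B4: IN[B4] = OUT[B3] = {a@B1, b@B0, c@B3, e@B2}
Applying B4's transfer function to that IN value gives OUT[B4] (row B4 above).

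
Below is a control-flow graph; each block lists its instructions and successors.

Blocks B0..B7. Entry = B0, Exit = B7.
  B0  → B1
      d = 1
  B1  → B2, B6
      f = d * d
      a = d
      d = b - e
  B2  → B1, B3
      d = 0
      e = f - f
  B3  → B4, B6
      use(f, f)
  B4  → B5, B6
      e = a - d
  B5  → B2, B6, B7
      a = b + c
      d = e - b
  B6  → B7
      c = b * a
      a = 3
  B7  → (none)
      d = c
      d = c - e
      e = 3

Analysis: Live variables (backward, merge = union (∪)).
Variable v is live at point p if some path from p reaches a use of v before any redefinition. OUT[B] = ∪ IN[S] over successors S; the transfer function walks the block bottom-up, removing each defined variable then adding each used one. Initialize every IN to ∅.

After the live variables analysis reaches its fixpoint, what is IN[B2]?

Per-block solution:
  B0: | IN={b, c, e} | OUT={b, c, d, e}
  B1: | IN={b, c, d, e} | OUT={a, b, c, e, f}
  B2: | IN={a, b, c, f} | OUT={a, b, c, d, e, f}
  B3: | IN={a, b, c, d, e, f} | OUT={a, b, c, d, e, f}
  B4: | IN={a, b, c, d, f} | OUT={a, b, c, e, f}
  B5: | IN={b, c, e, f} | OUT={a, b, c, e, f}
  B6: | IN={a, b, e} | OUT={c, e}
  B7: | IN={c, e} | OUT={}

Merge at B2: OUT[B2] = IN[B1] ⊔ IN[B3] = {a, b, c, d, e, f}
Applying B2's transfer function to that OUT value gives IN[B2] (row B2 above).

Answer: {a, b, c, f}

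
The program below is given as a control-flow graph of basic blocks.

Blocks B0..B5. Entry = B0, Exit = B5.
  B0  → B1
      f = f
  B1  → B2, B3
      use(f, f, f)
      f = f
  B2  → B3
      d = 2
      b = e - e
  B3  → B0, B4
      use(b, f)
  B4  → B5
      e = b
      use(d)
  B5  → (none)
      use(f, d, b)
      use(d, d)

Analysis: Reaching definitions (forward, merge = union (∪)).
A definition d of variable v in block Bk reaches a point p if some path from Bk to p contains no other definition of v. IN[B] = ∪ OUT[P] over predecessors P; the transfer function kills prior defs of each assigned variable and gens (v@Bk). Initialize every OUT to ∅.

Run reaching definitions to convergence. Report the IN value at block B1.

Answer: {b@B2, d@B2, f@B0}

Derivation:
Fixpoint table:
  B0:  IN={b@B2, d@B2, f@B1}  OUT={b@B2, d@B2, f@B0}
  B1:  IN={b@B2, d@B2, f@B0}  OUT={b@B2, d@B2, f@B1}
  B2:  IN={b@B2, d@B2, f@B1}  OUT={b@B2, d@B2, f@B1}
  B3:  IN={b@B2, d@B2, f@B1}  OUT={b@B2, d@B2, f@B1}
  B4:  IN={b@B2, d@B2, f@B1}  OUT={b@B2, d@B2, e@B4, f@B1}
  B5:  IN={b@B2, d@B2, e@B4, f@B1}  OUT={b@B2, d@B2, e@B4, f@B1}

Merge at B1: IN[B1] = OUT[B0] = {b@B2, d@B2, f@B0}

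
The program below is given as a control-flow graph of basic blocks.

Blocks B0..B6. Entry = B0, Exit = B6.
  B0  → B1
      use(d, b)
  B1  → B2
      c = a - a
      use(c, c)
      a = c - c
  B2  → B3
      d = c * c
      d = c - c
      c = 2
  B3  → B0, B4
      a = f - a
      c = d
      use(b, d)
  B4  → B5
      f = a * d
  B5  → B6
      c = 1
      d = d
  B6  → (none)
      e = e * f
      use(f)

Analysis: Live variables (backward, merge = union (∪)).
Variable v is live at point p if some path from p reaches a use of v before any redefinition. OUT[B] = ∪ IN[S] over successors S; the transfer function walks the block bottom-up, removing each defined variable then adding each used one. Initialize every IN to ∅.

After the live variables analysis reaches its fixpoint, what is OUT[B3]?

Answer: {a, b, d, e, f}

Derivation:
Per-block solution:
  B0:  IN={a, b, d, e, f}  OUT={a, b, e, f}
  B1:  IN={a, b, e, f}  OUT={a, b, c, e, f}
  B2:  IN={a, b, c, e, f}  OUT={a, b, d, e, f}
  B3:  IN={a, b, d, e, f}  OUT={a, b, d, e, f}
  B4:  IN={a, d, e}  OUT={d, e, f}
  B5:  IN={d, e, f}  OUT={e, f}
  B6:  IN={e, f}  OUT={}

Merge at B3: OUT[B3] = IN[B0] ⊔ IN[B4] = {a, b, d, e, f}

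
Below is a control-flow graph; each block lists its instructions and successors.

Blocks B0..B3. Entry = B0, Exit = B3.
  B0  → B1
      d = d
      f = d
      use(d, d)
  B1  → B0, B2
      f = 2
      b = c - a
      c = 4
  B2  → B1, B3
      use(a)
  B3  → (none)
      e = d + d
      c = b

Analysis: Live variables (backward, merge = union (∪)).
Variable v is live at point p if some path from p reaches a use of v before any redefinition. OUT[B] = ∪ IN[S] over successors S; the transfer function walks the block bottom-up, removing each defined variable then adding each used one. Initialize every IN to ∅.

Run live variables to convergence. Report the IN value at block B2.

Per-block solution:
  B0:  IN={a, c, d}  OUT={a, c, d}
  B1:  IN={a, c, d}  OUT={a, b, c, d}
  B2:  IN={a, b, c, d}  OUT={a, b, c, d}
  B3:  IN={b, d}  OUT={}

Merge at B2: OUT[B2] = IN[B1] ⊔ IN[B3] = {a, b, c, d}
Applying B2's transfer function to that OUT value gives IN[B2] (row B2 above).

Answer: {a, b, c, d}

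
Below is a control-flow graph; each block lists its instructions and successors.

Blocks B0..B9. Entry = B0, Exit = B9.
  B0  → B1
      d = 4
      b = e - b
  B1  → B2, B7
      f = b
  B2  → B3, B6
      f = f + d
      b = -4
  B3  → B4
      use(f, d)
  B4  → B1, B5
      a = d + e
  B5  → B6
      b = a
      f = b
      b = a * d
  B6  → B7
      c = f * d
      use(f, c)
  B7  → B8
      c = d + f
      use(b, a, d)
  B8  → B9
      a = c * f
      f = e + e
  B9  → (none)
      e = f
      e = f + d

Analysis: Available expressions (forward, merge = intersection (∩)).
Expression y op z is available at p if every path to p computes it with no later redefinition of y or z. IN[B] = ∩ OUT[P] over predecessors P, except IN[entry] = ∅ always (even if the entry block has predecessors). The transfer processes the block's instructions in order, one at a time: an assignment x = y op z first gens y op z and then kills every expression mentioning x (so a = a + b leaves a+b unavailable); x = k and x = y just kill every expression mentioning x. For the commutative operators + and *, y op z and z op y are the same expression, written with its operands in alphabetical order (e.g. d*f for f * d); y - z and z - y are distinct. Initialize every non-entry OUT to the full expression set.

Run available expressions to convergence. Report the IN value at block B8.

Per-block solution:
  B0: | IN={} | OUT={}
  B1: | IN={} | OUT={}
  B2: | IN={} | OUT={}
  B3: | IN={} | OUT={}
  B4: | IN={} | OUT={d+e}
  B5: | IN={d+e} | OUT={a*d, d+e}
  B6: | IN={} | OUT={d*f}
  B7: | IN={} | OUT={d+f}
  B8: | IN={d+f} | OUT={e+e}
  B9: | IN={e+e} | OUT={d+f}

Merge at B8: IN[B8] = OUT[B7] = {d+f}

Answer: {d+f}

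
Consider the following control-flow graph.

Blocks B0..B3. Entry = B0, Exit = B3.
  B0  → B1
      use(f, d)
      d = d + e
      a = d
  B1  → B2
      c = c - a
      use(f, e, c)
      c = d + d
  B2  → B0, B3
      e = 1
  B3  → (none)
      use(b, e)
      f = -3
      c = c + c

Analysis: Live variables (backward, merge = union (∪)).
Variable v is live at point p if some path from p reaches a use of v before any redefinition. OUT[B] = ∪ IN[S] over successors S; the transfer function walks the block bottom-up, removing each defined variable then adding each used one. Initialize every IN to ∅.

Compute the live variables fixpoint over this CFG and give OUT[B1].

Answer: {b, c, d, f}

Derivation:
Fixpoint table:
  B0: | IN={b, c, d, e, f} | OUT={a, b, c, d, e, f}
  B1: | IN={a, b, c, d, e, f} | OUT={b, c, d, f}
  B2: | IN={b, c, d, f} | OUT={b, c, d, e, f}
  B3: | IN={b, c, e} | OUT={}

Merge at B1: OUT[B1] = IN[B2] = {b, c, d, f}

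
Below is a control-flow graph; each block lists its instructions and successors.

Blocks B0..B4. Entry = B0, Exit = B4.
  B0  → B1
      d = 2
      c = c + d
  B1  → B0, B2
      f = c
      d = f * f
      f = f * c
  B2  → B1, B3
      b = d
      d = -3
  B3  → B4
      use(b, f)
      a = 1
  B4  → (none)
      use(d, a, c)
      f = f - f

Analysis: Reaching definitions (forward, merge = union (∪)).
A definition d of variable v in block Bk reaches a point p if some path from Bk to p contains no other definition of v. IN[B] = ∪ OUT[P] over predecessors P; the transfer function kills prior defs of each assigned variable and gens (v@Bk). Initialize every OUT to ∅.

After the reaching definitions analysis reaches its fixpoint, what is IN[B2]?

Fixpoint table:
  B0:  IN={b@B2, c@B0, d@B1, f@B1}  OUT={b@B2, c@B0, d@B0, f@B1}
  B1:  IN={b@B2, c@B0, d@B0, d@B2, f@B1}  OUT={b@B2, c@B0, d@B1, f@B1}
  B2:  IN={b@B2, c@B0, d@B1, f@B1}  OUT={b@B2, c@B0, d@B2, f@B1}
  B3:  IN={b@B2, c@B0, d@B2, f@B1}  OUT={a@B3, b@B2, c@B0, d@B2, f@B1}
  B4:  IN={a@B3, b@B2, c@B0, d@B2, f@B1}  OUT={a@B3, b@B2, c@B0, d@B2, f@B4}

Merge at B2: IN[B2] = OUT[B1] = {b@B2, c@B0, d@B1, f@B1}

Answer: {b@B2, c@B0, d@B1, f@B1}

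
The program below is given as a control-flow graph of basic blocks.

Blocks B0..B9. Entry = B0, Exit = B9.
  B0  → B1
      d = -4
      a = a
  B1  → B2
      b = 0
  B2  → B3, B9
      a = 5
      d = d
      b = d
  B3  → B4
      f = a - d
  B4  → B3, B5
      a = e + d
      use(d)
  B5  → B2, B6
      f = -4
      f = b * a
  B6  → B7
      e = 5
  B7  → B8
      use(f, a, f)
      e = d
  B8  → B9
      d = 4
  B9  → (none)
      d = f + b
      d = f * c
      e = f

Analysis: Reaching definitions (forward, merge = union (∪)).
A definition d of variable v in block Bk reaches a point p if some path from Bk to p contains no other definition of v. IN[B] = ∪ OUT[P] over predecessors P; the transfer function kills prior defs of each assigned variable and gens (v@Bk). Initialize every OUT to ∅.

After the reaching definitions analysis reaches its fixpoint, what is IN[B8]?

Answer: {a@B4, b@B2, d@B2, e@B7, f@B5}

Working:
Per-block solution:
  B0:   IN={}   OUT={a@B0, d@B0}
  B1:   IN={a@B0, d@B0}   OUT={a@B0, b@B1, d@B0}
  B2:   IN={a@B0, a@B4, b@B1, b@B2, d@B0, d@B2, f@B5}   OUT={a@B2, b@B2, d@B2, f@B5}
  B3:   IN={a@B2, a@B4, b@B2, d@B2, f@B3, f@B5}   OUT={a@B2, a@B4, b@B2, d@B2, f@B3}
  B4:   IN={a@B2, a@B4, b@B2, d@B2, f@B3}   OUT={a@B4, b@B2, d@B2, f@B3}
  B5:   IN={a@B4, b@B2, d@B2, f@B3}   OUT={a@B4, b@B2, d@B2, f@B5}
  B6:   IN={a@B4, b@B2, d@B2, f@B5}   OUT={a@B4, b@B2, d@B2, e@B6, f@B5}
  B7:   IN={a@B4, b@B2, d@B2, e@B6, f@B5}   OUT={a@B4, b@B2, d@B2, e@B7, f@B5}
  B8:   IN={a@B4, b@B2, d@B2, e@B7, f@B5}   OUT={a@B4, b@B2, d@B8, e@B7, f@B5}
  B9:   IN={a@B2, a@B4, b@B2, d@B2, d@B8, e@B7, f@B5}   OUT={a@B2, a@B4, b@B2, d@B9, e@B9, f@B5}

Merge at B8: IN[B8] = OUT[B7] = {a@B4, b@B2, d@B2, e@B7, f@B5}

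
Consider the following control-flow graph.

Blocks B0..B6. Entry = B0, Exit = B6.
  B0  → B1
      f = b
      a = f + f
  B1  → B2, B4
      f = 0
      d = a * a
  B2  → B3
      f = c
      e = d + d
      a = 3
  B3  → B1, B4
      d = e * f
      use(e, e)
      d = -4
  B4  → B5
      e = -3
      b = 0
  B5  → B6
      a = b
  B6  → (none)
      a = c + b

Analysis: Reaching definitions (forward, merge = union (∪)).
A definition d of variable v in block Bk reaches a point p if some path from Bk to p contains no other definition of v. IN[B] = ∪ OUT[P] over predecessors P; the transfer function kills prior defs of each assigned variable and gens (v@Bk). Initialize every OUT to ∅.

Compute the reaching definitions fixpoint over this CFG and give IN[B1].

Answer: {a@B0, a@B2, d@B3, e@B2, f@B0, f@B2}

Working:
Fixpoint table:
  B0: | IN={} | OUT={a@B0, f@B0}
  B1: | IN={a@B0, a@B2, d@B3, e@B2, f@B0, f@B2} | OUT={a@B0, a@B2, d@B1, e@B2, f@B1}
  B2: | IN={a@B0, a@B2, d@B1, e@B2, f@B1} | OUT={a@B2, d@B1, e@B2, f@B2}
  B3: | IN={a@B2, d@B1, e@B2, f@B2} | OUT={a@B2, d@B3, e@B2, f@B2}
  B4: | IN={a@B0, a@B2, d@B1, d@B3, e@B2, f@B1, f@B2} | OUT={a@B0, a@B2, b@B4, d@B1, d@B3, e@B4, f@B1, f@B2}
  B5: | IN={a@B0, a@B2, b@B4, d@B1, d@B3, e@B4, f@B1, f@B2} | OUT={a@B5, b@B4, d@B1, d@B3, e@B4, f@B1, f@B2}
  B6: | IN={a@B5, b@B4, d@B1, d@B3, e@B4, f@B1, f@B2} | OUT={a@B6, b@B4, d@B1, d@B3, e@B4, f@B1, f@B2}

Merge at B1: IN[B1] = OUT[B0] ⊔ OUT[B3] = {a@B0, a@B2, d@B3, e@B2, f@B0, f@B2}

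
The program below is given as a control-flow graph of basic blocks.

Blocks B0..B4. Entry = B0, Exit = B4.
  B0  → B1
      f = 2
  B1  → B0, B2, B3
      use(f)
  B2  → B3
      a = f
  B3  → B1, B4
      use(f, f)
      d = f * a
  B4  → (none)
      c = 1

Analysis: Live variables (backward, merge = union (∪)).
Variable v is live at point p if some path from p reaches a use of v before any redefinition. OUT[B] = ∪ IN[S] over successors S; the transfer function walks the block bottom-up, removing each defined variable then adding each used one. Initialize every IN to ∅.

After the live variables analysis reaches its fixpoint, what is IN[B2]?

Converged values:
  B0:   IN={a}   OUT={a, f}
  B1:   IN={a, f}   OUT={a, f}
  B2:   IN={f}   OUT={a, f}
  B3:   IN={a, f}   OUT={a, f}
  B4:   IN={}   OUT={}

Merge at B2: OUT[B2] = IN[B3] = {a, f}
Applying B2's transfer function to that OUT value gives IN[B2] (row B2 above).

Answer: {f}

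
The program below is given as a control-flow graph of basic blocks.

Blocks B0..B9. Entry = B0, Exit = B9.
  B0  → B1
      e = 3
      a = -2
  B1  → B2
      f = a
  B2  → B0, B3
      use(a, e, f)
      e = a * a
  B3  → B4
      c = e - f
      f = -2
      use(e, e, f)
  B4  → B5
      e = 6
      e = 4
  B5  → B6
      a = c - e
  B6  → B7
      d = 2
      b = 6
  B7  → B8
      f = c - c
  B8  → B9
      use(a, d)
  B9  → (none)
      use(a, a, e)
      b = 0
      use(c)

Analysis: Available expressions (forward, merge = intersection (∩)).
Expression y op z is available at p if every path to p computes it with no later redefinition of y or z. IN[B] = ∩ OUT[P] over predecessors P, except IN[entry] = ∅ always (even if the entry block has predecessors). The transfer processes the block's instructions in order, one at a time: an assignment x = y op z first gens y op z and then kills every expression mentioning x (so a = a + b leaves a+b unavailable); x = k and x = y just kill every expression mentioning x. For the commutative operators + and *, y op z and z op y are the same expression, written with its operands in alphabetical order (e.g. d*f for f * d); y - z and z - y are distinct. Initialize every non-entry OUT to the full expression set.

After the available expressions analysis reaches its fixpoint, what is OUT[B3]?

Fixpoint table:
  B0: | IN={} | OUT={}
  B1: | IN={} | OUT={}
  B2: | IN={} | OUT={a*a}
  B3: | IN={a*a} | OUT={a*a}
  B4: | IN={a*a} | OUT={a*a}
  B5: | IN={a*a} | OUT={c-e}
  B6: | IN={c-e} | OUT={c-e}
  B7: | IN={c-e} | OUT={c-c, c-e}
  B8: | IN={c-c, c-e} | OUT={c-c, c-e}
  B9: | IN={c-c, c-e} | OUT={c-c, c-e}

Merge at B3: IN[B3] = OUT[B2] = {a*a}
Applying B3's transfer function to that IN value gives OUT[B3] (row B3 above).

Answer: {a*a}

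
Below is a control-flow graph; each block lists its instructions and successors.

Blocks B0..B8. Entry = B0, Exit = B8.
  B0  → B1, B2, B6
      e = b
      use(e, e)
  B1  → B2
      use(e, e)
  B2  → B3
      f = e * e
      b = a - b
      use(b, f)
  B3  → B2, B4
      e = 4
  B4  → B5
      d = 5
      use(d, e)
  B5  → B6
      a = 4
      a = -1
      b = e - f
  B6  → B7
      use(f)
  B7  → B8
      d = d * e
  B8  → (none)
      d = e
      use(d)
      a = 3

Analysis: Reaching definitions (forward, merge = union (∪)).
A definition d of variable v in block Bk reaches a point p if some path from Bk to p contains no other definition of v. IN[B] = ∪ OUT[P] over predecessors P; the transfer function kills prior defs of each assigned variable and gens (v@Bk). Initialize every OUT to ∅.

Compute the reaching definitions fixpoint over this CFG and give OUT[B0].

Per-block solution:
  B0: | IN={} | OUT={e@B0}
  B1: | IN={e@B0} | OUT={e@B0}
  B2: | IN={b@B2, e@B0, e@B3, f@B2} | OUT={b@B2, e@B0, e@B3, f@B2}
  B3: | IN={b@B2, e@B0, e@B3, f@B2} | OUT={b@B2, e@B3, f@B2}
  B4: | IN={b@B2, e@B3, f@B2} | OUT={b@B2, d@B4, e@B3, f@B2}
  B5: | IN={b@B2, d@B4, e@B3, f@B2} | OUT={a@B5, b@B5, d@B4, e@B3, f@B2}
  B6: | IN={a@B5, b@B5, d@B4, e@B0, e@B3, f@B2} | OUT={a@B5, b@B5, d@B4, e@B0, e@B3, f@B2}
  B7: | IN={a@B5, b@B5, d@B4, e@B0, e@B3, f@B2} | OUT={a@B5, b@B5, d@B7, e@B0, e@B3, f@B2}
  B8: | IN={a@B5, b@B5, d@B7, e@B0, e@B3, f@B2} | OUT={a@B8, b@B5, d@B8, e@B0, e@B3, f@B2}

B0 is the boundary node: IN[B0] = {}
Applying B0's transfer function to that IN value gives OUT[B0] (row B0 above).

Answer: {e@B0}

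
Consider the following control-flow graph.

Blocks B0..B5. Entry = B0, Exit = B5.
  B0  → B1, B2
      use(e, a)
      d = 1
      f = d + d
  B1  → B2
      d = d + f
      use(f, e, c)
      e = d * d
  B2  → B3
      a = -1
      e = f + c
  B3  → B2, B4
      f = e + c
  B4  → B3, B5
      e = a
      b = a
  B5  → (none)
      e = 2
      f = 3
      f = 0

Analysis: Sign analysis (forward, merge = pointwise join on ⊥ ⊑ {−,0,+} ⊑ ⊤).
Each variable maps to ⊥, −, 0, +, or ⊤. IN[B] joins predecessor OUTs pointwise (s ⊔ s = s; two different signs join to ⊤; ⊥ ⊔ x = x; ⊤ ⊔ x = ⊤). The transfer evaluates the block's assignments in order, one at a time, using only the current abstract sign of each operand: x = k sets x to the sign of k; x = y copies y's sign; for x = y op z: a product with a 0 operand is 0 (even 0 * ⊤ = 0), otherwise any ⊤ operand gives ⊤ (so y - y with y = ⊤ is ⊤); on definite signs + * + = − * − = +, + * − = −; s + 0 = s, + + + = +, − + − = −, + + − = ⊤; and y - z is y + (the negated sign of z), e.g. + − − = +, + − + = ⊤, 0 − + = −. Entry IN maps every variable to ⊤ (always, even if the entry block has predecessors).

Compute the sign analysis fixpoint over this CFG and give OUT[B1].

Answer: {a: ⊤, b: ⊤, c: ⊤, d: +, e: +, f: +}

Working:
Per-block solution:
  B0:   IN=(all ⊤)   OUT={d:+, f:+; rest ⊤}
  B1:   IN={d:+, f:+; rest ⊤}   OUT={d:+, e:+, f:+; rest ⊤}
  B2:   IN={d:+; rest ⊤}   OUT={a:-, d:+; rest ⊤}
  B3:   IN={a:-, d:+; rest ⊤}   OUT={a:-, d:+; rest ⊤}
  B4:   IN={a:-, d:+; rest ⊤}   OUT={a:-, b:-, d:+, e:-; rest ⊤}
  B5:   IN={a:-, b:-, d:+, e:-; rest ⊤}   OUT={a:-, b:-, d:+, e:+, f:0; rest ⊤}

Merge at B1: IN[B1] = OUT[B0] = {a: ⊤, b: ⊤, c: ⊤, d: +, e: ⊤, f: +}
Applying B1's transfer function to that IN value gives OUT[B1] (row B1 above).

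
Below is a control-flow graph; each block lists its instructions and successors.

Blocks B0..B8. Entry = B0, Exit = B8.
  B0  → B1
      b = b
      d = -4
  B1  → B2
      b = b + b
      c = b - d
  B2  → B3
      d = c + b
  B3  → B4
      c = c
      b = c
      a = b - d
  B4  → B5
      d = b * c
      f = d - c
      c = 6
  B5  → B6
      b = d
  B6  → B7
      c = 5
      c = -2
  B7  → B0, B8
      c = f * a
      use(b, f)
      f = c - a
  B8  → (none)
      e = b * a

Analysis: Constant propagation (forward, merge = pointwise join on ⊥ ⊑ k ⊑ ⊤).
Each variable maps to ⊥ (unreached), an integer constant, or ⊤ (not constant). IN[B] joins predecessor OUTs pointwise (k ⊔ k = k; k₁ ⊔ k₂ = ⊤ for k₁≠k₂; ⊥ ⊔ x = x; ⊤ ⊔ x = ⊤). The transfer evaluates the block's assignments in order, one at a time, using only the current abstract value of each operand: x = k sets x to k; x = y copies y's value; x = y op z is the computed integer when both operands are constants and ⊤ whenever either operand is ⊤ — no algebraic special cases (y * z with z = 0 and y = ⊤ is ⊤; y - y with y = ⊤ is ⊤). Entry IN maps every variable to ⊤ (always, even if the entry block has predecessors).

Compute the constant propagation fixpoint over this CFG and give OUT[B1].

Fixpoint table:
  B0:   IN=(all ⊤)   OUT={d:-4; rest ⊤}
  B1:   IN={d:-4; rest ⊤}   OUT={d:-4; rest ⊤}
  B2:   IN={d:-4; rest ⊤}   OUT=(all ⊤)
  B3:   IN=(all ⊤)   OUT=(all ⊤)
  B4:   IN=(all ⊤)   OUT={c:6; rest ⊤}
  B5:   IN={c:6; rest ⊤}   OUT={c:6; rest ⊤}
  B6:   IN={c:6; rest ⊤}   OUT={c:-2; rest ⊤}
  B7:   IN={c:-2; rest ⊤}   OUT=(all ⊤)
  B8:   IN=(all ⊤)   OUT=(all ⊤)

Merge at B1: IN[B1] = OUT[B0] = {a: ⊤, b: ⊤, c: ⊤, d: -4, e: ⊤, f: ⊤}
Applying B1's transfer function to that IN value gives OUT[B1] (row B1 above).

Answer: {a: ⊤, b: ⊤, c: ⊤, d: -4, e: ⊤, f: ⊤}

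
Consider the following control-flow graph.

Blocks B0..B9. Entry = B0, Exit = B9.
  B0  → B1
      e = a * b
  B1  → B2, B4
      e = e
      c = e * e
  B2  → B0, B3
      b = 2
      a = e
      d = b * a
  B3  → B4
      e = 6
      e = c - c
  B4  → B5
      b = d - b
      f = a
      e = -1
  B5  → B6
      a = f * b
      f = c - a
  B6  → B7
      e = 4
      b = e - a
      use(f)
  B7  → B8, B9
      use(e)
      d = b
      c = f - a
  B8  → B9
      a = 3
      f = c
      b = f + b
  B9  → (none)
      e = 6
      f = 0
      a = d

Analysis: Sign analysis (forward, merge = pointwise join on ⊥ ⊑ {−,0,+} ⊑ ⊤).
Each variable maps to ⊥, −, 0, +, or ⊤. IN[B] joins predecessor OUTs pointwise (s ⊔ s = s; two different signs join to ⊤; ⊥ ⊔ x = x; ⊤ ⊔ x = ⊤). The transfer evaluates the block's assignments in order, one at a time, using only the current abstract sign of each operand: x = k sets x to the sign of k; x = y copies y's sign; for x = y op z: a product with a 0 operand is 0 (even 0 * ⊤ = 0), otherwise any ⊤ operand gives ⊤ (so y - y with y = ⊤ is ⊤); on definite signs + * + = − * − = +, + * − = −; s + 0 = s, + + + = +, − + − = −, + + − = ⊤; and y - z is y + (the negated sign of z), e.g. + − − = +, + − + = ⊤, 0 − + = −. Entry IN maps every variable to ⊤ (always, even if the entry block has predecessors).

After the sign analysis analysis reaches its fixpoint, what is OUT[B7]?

Fixpoint table:
  B0:   IN=(all ⊤)   OUT=(all ⊤)
  B1:   IN=(all ⊤)   OUT=(all ⊤)
  B2:   IN=(all ⊤)   OUT={b:+; rest ⊤}
  B3:   IN={b:+; rest ⊤}   OUT={b:+; rest ⊤}
  B4:   IN=(all ⊤)   OUT={e:-; rest ⊤}
  B5:   IN={e:-; rest ⊤}   OUT={e:-; rest ⊤}
  B6:   IN={e:-; rest ⊤}   OUT={e:+; rest ⊤}
  B7:   IN={e:+; rest ⊤}   OUT={e:+; rest ⊤}
  B8:   IN={e:+; rest ⊤}   OUT={a:+, e:+; rest ⊤}
  B9:   IN={e:+; rest ⊤}   OUT={e:+, f:0; rest ⊤}

Merge at B7: IN[B7] = OUT[B6] = {a: ⊤, b: ⊤, c: ⊤, d: ⊤, e: +, f: ⊤}
Applying B7's transfer function to that IN value gives OUT[B7] (row B7 above).

Answer: {a: ⊤, b: ⊤, c: ⊤, d: ⊤, e: +, f: ⊤}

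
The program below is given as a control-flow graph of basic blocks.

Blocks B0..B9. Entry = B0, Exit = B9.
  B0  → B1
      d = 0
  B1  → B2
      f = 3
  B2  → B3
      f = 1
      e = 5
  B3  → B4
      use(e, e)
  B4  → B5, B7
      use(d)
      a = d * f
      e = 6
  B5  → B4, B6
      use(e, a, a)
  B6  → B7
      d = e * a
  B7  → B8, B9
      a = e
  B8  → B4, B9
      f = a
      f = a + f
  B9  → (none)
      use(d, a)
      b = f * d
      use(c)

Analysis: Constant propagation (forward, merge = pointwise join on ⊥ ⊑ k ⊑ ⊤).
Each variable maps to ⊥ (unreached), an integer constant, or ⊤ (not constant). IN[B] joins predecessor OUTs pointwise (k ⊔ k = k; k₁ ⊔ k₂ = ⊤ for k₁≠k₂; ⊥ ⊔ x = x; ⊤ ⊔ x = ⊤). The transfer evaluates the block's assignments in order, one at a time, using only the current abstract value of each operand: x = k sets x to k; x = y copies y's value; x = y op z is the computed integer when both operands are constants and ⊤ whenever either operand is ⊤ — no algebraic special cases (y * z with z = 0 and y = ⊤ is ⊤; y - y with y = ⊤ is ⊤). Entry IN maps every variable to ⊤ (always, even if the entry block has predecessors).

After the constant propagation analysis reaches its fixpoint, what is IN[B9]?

Fixpoint table:
  B0: | IN=(all ⊤) | OUT={d:0; rest ⊤}
  B1: | IN={d:0; rest ⊤} | OUT={d:0, f:3; rest ⊤}
  B2: | IN={d:0, f:3; rest ⊤} | OUT={d:0, e:5, f:1; rest ⊤}
  B3: | IN={d:0, e:5, f:1; rest ⊤} | OUT={d:0, e:5, f:1; rest ⊤}
  B4: | IN=(all ⊤) | OUT={e:6; rest ⊤}
  B5: | IN={e:6; rest ⊤} | OUT={e:6; rest ⊤}
  B6: | IN={e:6; rest ⊤} | OUT={e:6; rest ⊤}
  B7: | IN={e:6; rest ⊤} | OUT={a:6, e:6; rest ⊤}
  B8: | IN={a:6, e:6; rest ⊤} | OUT={a:6, e:6, f:12; rest ⊤}
  B9: | IN={a:6, e:6; rest ⊤} | OUT={a:6, e:6; rest ⊤}

Merge at B9: IN[B9] = OUT[B7] ⊔ OUT[B8] = {a: 6, b: ⊤, c: ⊤, d: ⊤, e: 6, f: ⊤}

Answer: {a: 6, b: ⊤, c: ⊤, d: ⊤, e: 6, f: ⊤}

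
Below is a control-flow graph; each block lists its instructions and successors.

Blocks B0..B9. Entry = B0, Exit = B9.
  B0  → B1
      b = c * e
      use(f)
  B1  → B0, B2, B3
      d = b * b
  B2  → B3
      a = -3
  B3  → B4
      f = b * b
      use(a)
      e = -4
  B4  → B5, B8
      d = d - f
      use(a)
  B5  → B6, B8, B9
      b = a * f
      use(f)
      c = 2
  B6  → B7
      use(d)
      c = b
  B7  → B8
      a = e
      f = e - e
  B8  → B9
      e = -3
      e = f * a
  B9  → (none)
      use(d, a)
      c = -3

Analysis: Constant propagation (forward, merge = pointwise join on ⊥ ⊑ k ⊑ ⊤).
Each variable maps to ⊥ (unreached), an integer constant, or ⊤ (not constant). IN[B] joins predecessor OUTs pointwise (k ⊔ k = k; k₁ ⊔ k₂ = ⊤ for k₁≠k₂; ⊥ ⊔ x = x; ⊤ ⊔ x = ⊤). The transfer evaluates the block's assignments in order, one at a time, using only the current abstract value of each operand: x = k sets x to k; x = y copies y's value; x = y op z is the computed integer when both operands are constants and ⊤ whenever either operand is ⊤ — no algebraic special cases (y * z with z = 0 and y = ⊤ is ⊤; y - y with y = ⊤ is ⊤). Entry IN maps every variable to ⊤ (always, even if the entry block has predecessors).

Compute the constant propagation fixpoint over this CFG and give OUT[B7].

Converged values:
  B0:   IN=(all ⊤)   OUT=(all ⊤)
  B1:   IN=(all ⊤)   OUT=(all ⊤)
  B2:   IN=(all ⊤)   OUT={a:-3; rest ⊤}
  B3:   IN=(all ⊤)   OUT={e:-4; rest ⊤}
  B4:   IN={e:-4; rest ⊤}   OUT={e:-4; rest ⊤}
  B5:   IN={e:-4; rest ⊤}   OUT={c:2, e:-4; rest ⊤}
  B6:   IN={c:2, e:-4; rest ⊤}   OUT={e:-4; rest ⊤}
  B7:   IN={e:-4; rest ⊤}   OUT={a:-4, e:-4, f:0; rest ⊤}
  B8:   IN={e:-4; rest ⊤}   OUT=(all ⊤)
  B9:   IN=(all ⊤)   OUT={c:-3; rest ⊤}

Merge at B7: IN[B7] = OUT[B6] = {a: ⊤, b: ⊤, c: ⊤, d: ⊤, e: -4, f: ⊤}
Applying B7's transfer function to that IN value gives OUT[B7] (row B7 above).

Answer: {a: -4, b: ⊤, c: ⊤, d: ⊤, e: -4, f: 0}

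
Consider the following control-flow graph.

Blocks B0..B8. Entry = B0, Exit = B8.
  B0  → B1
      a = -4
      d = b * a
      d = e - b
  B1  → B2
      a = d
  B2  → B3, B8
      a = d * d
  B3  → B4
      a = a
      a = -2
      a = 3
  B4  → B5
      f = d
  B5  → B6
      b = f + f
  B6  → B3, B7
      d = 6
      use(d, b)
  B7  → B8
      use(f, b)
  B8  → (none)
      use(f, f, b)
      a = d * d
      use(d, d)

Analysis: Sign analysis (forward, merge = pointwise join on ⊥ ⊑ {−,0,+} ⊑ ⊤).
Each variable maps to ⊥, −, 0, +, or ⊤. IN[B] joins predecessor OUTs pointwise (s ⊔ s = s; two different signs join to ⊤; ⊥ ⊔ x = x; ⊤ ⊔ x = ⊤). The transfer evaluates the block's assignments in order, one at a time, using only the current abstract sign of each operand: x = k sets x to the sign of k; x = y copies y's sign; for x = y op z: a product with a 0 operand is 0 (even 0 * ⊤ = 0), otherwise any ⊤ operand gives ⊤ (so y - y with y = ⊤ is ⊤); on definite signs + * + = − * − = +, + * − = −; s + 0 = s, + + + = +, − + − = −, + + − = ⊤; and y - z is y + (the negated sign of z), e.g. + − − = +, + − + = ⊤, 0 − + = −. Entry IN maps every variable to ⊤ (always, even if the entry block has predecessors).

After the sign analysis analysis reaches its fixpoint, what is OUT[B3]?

Answer: {a: +, b: ⊤, c: ⊤, d: ⊤, e: ⊤, f: ⊤}

Trace:
Fixpoint table:
  B0:   IN=(all ⊤)   OUT={a:-; rest ⊤}
  B1:   IN={a:-; rest ⊤}   OUT=(all ⊤)
  B2:   IN=(all ⊤)   OUT=(all ⊤)
  B3:   IN=(all ⊤)   OUT={a:+; rest ⊤}
  B4:   IN={a:+; rest ⊤}   OUT={a:+; rest ⊤}
  B5:   IN={a:+; rest ⊤}   OUT={a:+; rest ⊤}
  B6:   IN={a:+; rest ⊤}   OUT={a:+, d:+; rest ⊤}
  B7:   IN={a:+, d:+; rest ⊤}   OUT={a:+, d:+; rest ⊤}
  B8:   IN=(all ⊤)   OUT=(all ⊤)

Merge at B3: IN[B3] = OUT[B2] ⊔ OUT[B6] = {a: ⊤, b: ⊤, c: ⊤, d: ⊤, e: ⊤, f: ⊤}
Applying B3's transfer function to that IN value gives OUT[B3] (row B3 above).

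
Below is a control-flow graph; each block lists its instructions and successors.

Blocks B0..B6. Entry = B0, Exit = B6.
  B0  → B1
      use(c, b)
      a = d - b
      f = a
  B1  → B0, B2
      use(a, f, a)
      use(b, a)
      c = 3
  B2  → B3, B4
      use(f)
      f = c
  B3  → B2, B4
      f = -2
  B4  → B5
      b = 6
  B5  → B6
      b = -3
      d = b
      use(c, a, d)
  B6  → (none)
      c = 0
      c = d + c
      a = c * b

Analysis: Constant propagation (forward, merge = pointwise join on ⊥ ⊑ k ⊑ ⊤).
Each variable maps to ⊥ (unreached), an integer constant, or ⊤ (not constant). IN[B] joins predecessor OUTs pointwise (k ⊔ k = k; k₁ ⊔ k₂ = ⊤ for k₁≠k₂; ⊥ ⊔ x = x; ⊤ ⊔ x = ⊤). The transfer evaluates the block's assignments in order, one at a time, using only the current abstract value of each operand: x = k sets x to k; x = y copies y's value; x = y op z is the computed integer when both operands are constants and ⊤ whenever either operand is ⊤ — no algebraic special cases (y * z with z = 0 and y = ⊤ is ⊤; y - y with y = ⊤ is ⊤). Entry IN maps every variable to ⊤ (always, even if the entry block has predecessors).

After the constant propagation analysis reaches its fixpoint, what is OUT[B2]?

Answer: {a: ⊤, b: ⊤, c: 3, d: ⊤, e: ⊤, f: 3}

Working:
Fixpoint table:
  B0: | IN=(all ⊤) | OUT=(all ⊤)
  B1: | IN=(all ⊤) | OUT={c:3; rest ⊤}
  B2: | IN={c:3; rest ⊤} | OUT={c:3, f:3; rest ⊤}
  B3: | IN={c:3, f:3; rest ⊤} | OUT={c:3, f:-2; rest ⊤}
  B4: | IN={c:3; rest ⊤} | OUT={b:6, c:3; rest ⊤}
  B5: | IN={b:6, c:3; rest ⊤} | OUT={b:-3, c:3, d:-3; rest ⊤}
  B6: | IN={b:-3, c:3, d:-3; rest ⊤} | OUT={a:9, b:-3, c:-3, d:-3; rest ⊤}

Merge at B2: IN[B2] = OUT[B1] ⊔ OUT[B3] = {a: ⊤, b: ⊤, c: 3, d: ⊤, e: ⊤, f: ⊤}
Applying B2's transfer function to that IN value gives OUT[B2] (row B2 above).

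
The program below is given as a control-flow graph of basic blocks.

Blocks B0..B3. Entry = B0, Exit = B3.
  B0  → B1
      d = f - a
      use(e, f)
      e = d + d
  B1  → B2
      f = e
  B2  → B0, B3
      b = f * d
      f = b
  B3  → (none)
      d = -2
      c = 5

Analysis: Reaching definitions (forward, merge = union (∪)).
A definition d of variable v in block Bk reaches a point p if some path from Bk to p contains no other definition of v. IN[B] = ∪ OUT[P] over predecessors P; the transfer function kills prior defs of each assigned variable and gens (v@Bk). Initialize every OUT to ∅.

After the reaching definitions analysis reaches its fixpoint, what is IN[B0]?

Converged values:
  B0:   IN={b@B2, d@B0, e@B0, f@B2}   OUT={b@B2, d@B0, e@B0, f@B2}
  B1:   IN={b@B2, d@B0, e@B0, f@B2}   OUT={b@B2, d@B0, e@B0, f@B1}
  B2:   IN={b@B2, d@B0, e@B0, f@B1}   OUT={b@B2, d@B0, e@B0, f@B2}
  B3:   IN={b@B2, d@B0, e@B0, f@B2}   OUT={b@B2, c@B3, d@B3, e@B0, f@B2}

Merge at B0 (entry node, so the boundary value {} is joined with the incoming edge(s)): IN[B0] = {} ⊔ OUT[B2] = {b@B2, d@B0, e@B0, f@B2}

Answer: {b@B2, d@B0, e@B0, f@B2}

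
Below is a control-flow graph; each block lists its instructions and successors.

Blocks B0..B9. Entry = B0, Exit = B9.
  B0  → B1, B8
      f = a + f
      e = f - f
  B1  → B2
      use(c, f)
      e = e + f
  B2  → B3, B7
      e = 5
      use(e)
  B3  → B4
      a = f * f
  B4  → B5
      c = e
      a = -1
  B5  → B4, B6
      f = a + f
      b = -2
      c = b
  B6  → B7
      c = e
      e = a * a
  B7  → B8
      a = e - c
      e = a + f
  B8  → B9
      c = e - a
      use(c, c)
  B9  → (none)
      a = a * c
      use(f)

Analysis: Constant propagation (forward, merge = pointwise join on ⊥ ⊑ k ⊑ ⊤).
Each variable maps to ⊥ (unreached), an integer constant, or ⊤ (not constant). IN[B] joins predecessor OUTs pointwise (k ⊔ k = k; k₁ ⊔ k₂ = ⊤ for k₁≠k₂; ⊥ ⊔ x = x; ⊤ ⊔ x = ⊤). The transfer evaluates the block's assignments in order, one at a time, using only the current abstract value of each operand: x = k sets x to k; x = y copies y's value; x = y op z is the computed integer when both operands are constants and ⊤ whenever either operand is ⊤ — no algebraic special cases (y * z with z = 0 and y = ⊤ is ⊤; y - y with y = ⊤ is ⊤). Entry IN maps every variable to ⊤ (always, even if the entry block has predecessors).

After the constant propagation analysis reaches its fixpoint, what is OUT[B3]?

Converged values:
  B0:  IN=(all ⊤)  OUT=(all ⊤)
  B1:  IN=(all ⊤)  OUT=(all ⊤)
  B2:  IN=(all ⊤)  OUT={e:5; rest ⊤}
  B3:  IN={e:5; rest ⊤}  OUT={e:5; rest ⊤}
  B4:  IN={e:5; rest ⊤}  OUT={a:-1, c:5, e:5; rest ⊤}
  B5:  IN={a:-1, c:5, e:5; rest ⊤}  OUT={a:-1, b:-2, c:-2, e:5; rest ⊤}
  B6:  IN={a:-1, b:-2, c:-2, e:5; rest ⊤}  OUT={a:-1, b:-2, c:5, e:1; rest ⊤}
  B7:  IN=(all ⊤)  OUT=(all ⊤)
  B8:  IN=(all ⊤)  OUT=(all ⊤)
  B9:  IN=(all ⊤)  OUT=(all ⊤)

Merge at B3: IN[B3] = OUT[B2] = {a: ⊤, b: ⊤, c: ⊤, d: ⊤, e: 5, f: ⊤}
Applying B3's transfer function to that IN value gives OUT[B3] (row B3 above).

Answer: {a: ⊤, b: ⊤, c: ⊤, d: ⊤, e: 5, f: ⊤}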